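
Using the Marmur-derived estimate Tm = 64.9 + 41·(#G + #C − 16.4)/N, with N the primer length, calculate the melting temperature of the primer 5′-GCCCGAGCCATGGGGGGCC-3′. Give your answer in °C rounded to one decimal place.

64.0°C

Base counts: A=2, T=1, G=9, C=7; G+C = 16, N = 19.
Tm = 64.9 + 41·(16 − 16.4)/19 = 64.9 + -16.40/19 = 64.0°C.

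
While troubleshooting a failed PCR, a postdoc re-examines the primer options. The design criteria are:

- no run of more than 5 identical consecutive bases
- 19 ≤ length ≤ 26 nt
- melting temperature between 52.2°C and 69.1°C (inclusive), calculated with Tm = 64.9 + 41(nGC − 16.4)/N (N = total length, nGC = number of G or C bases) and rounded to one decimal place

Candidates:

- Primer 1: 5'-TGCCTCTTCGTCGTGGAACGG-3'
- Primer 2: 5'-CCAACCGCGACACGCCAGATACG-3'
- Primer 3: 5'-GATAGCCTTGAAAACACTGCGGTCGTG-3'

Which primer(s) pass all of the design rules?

Primer 1 (21 nt, A=2 T=6 G=7 C=6): longest run = 2 ✓; length 21 ✓; Tm = 64.9 + 41·(13 − 16.4)/21 = 58.3°C ✓ — passes.
Primer 2 (23 nt, A=7 T=1 G=5 C=10): longest run = 2 ✓; length 23 ✓; Tm = 64.9 + 41·(15 − 16.4)/23 = 62.4°C ✓ — passes.
Primer 3 (27 nt, A=7 T=6 G=8 C=6): longest run = 4 ✓; length 27, outside 19–26 ✗; Tm = 64.9 + 41·(14 − 16.4)/27 = 61.3°C ✓ — fails.

Primer 1 and Primer 2.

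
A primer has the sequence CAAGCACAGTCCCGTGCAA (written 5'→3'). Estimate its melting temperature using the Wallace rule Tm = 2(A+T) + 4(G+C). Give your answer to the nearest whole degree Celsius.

Base counts: A=6, T=2, G=4, C=7 (length 19).
Tm = 2·(6+2) + 4·(4+7) = 2·8 + 4·11 = 16 + 44 = 60°C.

60°C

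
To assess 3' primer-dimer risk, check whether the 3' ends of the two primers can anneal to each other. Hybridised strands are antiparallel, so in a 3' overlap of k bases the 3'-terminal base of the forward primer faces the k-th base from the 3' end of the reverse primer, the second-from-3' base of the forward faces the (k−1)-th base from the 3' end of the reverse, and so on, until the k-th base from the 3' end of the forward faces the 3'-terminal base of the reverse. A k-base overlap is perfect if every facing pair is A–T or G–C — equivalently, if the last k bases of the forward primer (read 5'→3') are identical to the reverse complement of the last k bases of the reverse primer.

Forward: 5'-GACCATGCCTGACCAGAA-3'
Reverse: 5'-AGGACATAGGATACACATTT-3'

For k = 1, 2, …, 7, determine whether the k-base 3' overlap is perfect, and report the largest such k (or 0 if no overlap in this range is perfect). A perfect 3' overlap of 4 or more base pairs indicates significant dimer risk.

Last 7 bases (5'→3') — forward …ACCAGAA, reverse …CACATTT.
Reverse complement of the reverse primer's last 7 bases: AAATGTG; its first k bases are the reverse complement of the reverse primer's last k bases, so a perfect k-base overlap needs the forward primer's last k bases to equal them.
Comparing (forward last k vs required): k=1: A vs A ✓; k=2: AA vs AA ✓; k=3: GAA vs AAA ✗; k=4: AGAA vs AAAT ✗; k=5: CAGAA vs AAATG ✗; k=6: CCAGAA vs AAATGT ✗; k=7: ACCAGAA vs AAATGTG ✗.
Perfect overlaps at k = 1, 2; the largest is 2.

Longest perfect overlap: 2 complementary base pairs; below the dimer-risk threshold (threshold 4).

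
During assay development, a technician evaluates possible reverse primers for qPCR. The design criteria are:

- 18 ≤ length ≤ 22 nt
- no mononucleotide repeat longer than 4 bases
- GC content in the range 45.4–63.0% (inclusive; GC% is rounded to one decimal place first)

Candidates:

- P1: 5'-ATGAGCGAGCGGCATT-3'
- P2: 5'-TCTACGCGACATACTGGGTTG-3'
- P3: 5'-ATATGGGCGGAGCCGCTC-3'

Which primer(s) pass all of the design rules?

P1 (16 nt, A=4 T=3 G=6 C=3): length 16, outside 18–22 ✗; longest run = 2 ✓; GC 9/16 = 56.3% ✓ — fails.
P2 (21 nt, A=4 T=6 G=6 C=5): length 21 ✓; longest run = 3 ✓; GC 11/21 = 52.4% ✓ — passes.
P3 (18 nt, A=3 T=3 G=7 C=5): length 18 ✓; longest run = 3 ✓; GC 12/18 = 66.7%, outside 45.4–63.0% ✗ — fails.

P2 only.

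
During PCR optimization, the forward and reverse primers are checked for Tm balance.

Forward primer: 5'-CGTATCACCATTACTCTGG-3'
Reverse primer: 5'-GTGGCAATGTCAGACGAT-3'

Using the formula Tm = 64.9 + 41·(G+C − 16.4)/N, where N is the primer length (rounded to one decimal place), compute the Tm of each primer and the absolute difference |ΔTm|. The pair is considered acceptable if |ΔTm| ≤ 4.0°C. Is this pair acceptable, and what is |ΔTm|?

Forward: G+C = 9, N = 19 → Tm = 64.9 + 41·(9 − 16.4)/19 = 48.9°C.
Reverse: G+C = 9, N = 18 → Tm = 64.9 + 41·(9 − 16.4)/18 = 48.0°C.
|ΔTm| = |48.9 − 48.0| = 0.9°C, ≤ 4.0°C.

|ΔTm| = 0.9°C; the pair is acceptable.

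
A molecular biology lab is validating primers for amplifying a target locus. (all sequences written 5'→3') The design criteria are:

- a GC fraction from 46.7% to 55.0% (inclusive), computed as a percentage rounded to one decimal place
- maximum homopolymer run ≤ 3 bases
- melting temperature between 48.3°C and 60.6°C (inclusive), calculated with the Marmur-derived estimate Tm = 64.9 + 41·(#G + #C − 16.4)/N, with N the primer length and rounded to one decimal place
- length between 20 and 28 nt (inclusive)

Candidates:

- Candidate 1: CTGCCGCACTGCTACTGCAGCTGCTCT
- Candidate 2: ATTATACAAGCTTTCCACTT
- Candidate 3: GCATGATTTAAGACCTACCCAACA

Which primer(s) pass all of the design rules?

Candidate 1 (27 nt, A=3 T=7 G=6 C=11): GC 17/27 = 63.0%, outside 46.7–55.0% ✗; longest run = 2 ✓; Tm = 64.9 + 41·(17 − 16.4)/27 = 65.8°C, outside 48.3–60.6°C ✗; length 27 ✓ — fails.
Candidate 2 (20 nt, A=6 T=8 G=1 C=5): GC 6/20 = 30.0%, outside 46.7–55.0% ✗; longest run = 3 ✓; Tm = 64.9 + 41·(6 − 16.4)/20 = 43.6°C, outside 48.3–60.6°C ✗; length 20 ✓ — fails.
Candidate 3 (24 nt, A=9 T=5 G=3 C=7): GC 10/24 = 41.7%, outside 46.7–55.0% ✗; longest run = 3 ✓; Tm = 64.9 + 41·(10 − 16.4)/24 = 54.0°C ✓; length 24 ✓ — fails.

None of the candidates satisfy all criteria.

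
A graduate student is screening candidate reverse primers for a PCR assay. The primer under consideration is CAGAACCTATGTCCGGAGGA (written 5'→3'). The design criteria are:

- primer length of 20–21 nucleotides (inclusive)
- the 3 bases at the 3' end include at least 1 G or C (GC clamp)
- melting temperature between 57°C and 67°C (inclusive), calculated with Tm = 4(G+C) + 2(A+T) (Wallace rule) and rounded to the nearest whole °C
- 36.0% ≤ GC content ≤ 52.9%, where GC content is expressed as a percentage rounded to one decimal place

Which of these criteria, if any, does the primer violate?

Fails: GC content.

Base counts: A=6, T=3, G=6, C=5 (length 20).
length: length 20 ✓
GC clamp: 3' end GGA has 2 G/C ✓
Tm: Tm = 2·9 + 4·11 = 62°C ✓
GC content: GC 11/20 = 55.0%, outside 36.0–52.9% ✗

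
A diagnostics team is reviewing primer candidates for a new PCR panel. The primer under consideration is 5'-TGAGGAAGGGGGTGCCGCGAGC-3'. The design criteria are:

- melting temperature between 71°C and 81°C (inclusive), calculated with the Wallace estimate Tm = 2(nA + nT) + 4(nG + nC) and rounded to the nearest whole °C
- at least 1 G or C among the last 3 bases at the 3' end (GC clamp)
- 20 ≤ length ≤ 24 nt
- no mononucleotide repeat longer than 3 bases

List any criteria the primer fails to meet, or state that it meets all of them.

Base counts: A=4, T=2, G=12, C=4 (length 22).
Tm: Tm = 2·6 + 4·16 = 76°C ✓
GC clamp: 3' end AGC has 2 G/C ✓
length: length 22 ✓
homopolymer run: longest run = 5, exceeds 3 ✗

Fails: homopolymer run.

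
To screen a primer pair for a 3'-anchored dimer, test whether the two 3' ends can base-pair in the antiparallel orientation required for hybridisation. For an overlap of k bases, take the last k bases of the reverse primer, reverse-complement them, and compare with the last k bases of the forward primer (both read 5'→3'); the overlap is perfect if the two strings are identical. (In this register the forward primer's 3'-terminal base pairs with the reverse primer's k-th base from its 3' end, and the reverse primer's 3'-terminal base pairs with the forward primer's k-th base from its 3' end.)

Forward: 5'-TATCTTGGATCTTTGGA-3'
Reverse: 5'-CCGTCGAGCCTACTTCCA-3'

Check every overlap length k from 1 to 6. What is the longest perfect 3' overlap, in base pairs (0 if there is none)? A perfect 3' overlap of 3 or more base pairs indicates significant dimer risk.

Longest perfect overlap: 4 complementary base pairs; significant dimer risk (threshold 3).

Last 6 bases (5'→3') — forward …TTTGGA, reverse …CTTCCA.
Reverse complement of the reverse primer's last 6 bases: TGGAAG; its first k bases are the reverse complement of the reverse primer's last k bases, so a perfect k-base overlap needs the forward primer's last k bases to equal them.
Comparing (forward last k vs required): k=1: A vs T ✗; k=2: GA vs TG ✗; k=3: GGA vs TGG ✗; k=4: TGGA vs TGGA ✓; k=5: TTGGA vs TGGAA ✗; k=6: TTTGGA vs TGGAAG ✗.
Only k = 4 is perfect, so the longest perfect 3' overlap is 4.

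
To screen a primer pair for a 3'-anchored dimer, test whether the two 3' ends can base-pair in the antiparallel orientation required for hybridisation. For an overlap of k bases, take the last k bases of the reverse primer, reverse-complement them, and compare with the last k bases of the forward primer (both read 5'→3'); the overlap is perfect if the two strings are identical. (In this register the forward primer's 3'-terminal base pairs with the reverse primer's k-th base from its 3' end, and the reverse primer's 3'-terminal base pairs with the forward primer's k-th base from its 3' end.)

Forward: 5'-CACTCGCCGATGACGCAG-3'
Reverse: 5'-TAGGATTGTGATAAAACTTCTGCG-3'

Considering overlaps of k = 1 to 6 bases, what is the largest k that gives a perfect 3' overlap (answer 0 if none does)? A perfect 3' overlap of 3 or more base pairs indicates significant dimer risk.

Last 6 bases (5'→3') — forward …ACGCAG, reverse …TCTGCG.
Reverse complement of the reverse primer's last 6 bases: CGCAGA; its first k bases are the reverse complement of the reverse primer's last k bases, so a perfect k-base overlap needs the forward primer's last k bases to equal them.
Comparing (forward last k vs required): k=1: G vs C ✗; k=2: AG vs CG ✗; k=3: CAG vs CGC ✗; k=4: GCAG vs CGCA ✗; k=5: CGCAG vs CGCAG ✓; k=6: ACGCAG vs CGCAGA ✗.
Only k = 5 is perfect, so the longest perfect 3' overlap is 5.

Longest perfect overlap: 5 complementary base pairs; significant dimer risk (threshold 3).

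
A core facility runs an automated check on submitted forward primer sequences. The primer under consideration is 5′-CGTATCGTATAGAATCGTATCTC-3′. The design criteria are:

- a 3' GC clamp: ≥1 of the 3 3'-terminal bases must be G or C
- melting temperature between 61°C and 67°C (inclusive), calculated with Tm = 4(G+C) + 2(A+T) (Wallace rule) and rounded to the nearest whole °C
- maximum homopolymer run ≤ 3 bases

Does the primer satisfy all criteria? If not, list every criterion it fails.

Meets all criteria.

Base counts: A=6, T=8, G=4, C=5 (length 23).
GC clamp: 3' end CTC has 2 G/C ✓
Tm: Tm = 2·14 + 4·9 = 64°C ✓
homopolymer run: longest run = 2 ✓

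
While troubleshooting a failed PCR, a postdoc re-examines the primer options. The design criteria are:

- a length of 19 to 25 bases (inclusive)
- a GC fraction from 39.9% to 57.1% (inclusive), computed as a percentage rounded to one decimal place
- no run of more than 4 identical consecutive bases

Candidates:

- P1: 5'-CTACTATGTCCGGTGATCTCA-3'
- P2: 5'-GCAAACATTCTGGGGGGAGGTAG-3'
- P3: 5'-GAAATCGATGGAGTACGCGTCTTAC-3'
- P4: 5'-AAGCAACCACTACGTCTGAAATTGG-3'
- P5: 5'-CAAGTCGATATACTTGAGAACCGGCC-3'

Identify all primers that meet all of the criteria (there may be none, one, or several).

P1, P3 and P4.

P1 (21 nt, A=4 T=7 G=4 C=6): length 21 ✓; GC 10/21 = 47.6% ✓; longest run = 2 ✓ — passes.
P2 (23 nt, A=6 T=4 G=10 C=3): length 23 ✓; GC 13/23 = 56.5% ✓; longest run = 6, exceeds 4 ✗ — fails.
P3 (25 nt, A=7 T=6 G=7 C=5): length 25 ✓; GC 12/25 = 48.0% ✓; longest run = 3 ✓ — passes.
P4 (25 nt, A=9 T=5 G=5 C=6): length 25 ✓; GC 11/25 = 44.0% ✓; longest run = 3 ✓ — passes.
P5 (26 nt, A=8 T=5 G=6 C=7): length 26, outside 19–25 ✗; GC 13/26 = 50.0% ✓; longest run = 2 ✓ — fails.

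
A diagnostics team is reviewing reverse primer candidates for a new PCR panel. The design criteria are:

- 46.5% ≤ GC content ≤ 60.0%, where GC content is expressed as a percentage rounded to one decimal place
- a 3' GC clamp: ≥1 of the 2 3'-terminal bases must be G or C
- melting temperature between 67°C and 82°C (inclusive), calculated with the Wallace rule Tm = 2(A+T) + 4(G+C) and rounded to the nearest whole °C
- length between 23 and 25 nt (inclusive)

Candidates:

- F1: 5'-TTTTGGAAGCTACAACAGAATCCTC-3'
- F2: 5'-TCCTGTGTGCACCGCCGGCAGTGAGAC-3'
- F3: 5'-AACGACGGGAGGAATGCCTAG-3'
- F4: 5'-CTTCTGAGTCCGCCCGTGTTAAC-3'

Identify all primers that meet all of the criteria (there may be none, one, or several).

F4 only.

F1 (25 nt, A=8 T=7 G=4 C=6): GC 10/25 = 40.0%, outside 46.5–60.0% ✗; 3' end TC has 1 G/C ✓; Tm = 2·15 + 4·10 = 70°C ✓; length 25 ✓ — fails.
F2 (27 nt, A=4 T=5 G=9 C=9): GC 18/27 = 66.7%, outside 46.5–60.0% ✗; 3' end AC has 1 G/C ✓; Tm = 2·9 + 4·18 = 90°C, outside 67–82°C ✗; length 27, outside 23–25 ✗ — fails.
F3 (21 nt, A=7 T=2 G=8 C=4): GC 12/21 = 57.1% ✓; 3' end AG has 1 G/C ✓; Tm = 2·9 + 4·12 = 66°C, outside 67–82°C ✗; length 21, outside 23–25 ✗ — fails.
F4 (23 nt, A=3 T=7 G=5 C=8): GC 13/23 = 56.5% ✓; 3' end AC has 1 G/C ✓; Tm = 2·10 + 4·13 = 72°C ✓; length 23 ✓ — passes.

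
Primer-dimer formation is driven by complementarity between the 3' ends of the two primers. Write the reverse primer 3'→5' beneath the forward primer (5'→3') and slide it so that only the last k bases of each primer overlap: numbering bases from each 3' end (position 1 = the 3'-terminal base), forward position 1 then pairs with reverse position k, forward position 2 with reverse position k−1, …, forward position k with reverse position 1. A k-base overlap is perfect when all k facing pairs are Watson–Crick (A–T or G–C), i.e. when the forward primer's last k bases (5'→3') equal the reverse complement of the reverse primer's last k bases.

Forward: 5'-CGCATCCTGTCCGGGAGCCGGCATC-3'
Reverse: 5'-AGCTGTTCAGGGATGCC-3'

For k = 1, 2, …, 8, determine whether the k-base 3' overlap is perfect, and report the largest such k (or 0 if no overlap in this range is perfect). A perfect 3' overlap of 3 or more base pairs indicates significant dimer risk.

Last 8 bases (5'→3') — forward …CCGGCATC, reverse …GGGATGCC.
Reverse complement of the reverse primer's last 8 bases: GGCATCCC; its first k bases are the reverse complement of the reverse primer's last k bases, so a perfect k-base overlap needs the forward primer's last k bases to equal them.
Comparing (forward last k vs required): k=1: C vs G ✗; k=2: TC vs GG ✗; k=3: ATC vs GGC ✗; k=4: CATC vs GGCA ✗; k=5: GCATC vs GGCAT ✗; k=6: GGCATC vs GGCATC ✓; k=7: CGGCATC vs GGCATCC ✗; k=8: CCGGCATC vs GGCATCCC ✗.
Only k = 6 is perfect, so the longest perfect 3' overlap is 6.

Longest perfect overlap: 6 complementary base pairs; significant dimer risk (threshold 3).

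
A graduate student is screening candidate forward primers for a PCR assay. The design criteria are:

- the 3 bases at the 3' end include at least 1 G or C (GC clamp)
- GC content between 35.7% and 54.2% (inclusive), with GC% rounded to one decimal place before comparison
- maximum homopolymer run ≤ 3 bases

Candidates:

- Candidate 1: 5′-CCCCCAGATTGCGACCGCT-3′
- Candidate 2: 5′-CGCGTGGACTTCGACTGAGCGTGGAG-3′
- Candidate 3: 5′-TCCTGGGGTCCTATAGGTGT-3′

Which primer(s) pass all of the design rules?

None of the candidates satisfy all criteria.

Candidate 1 (19 nt, A=3 T=3 G=4 C=9): 3' end GCT has 2 G/C ✓; GC 13/19 = 68.4%, outside 35.7–54.2% ✗; longest run = 5, exceeds 3 ✗ — fails.
Candidate 2 (26 nt, A=4 T=5 G=11 C=6): 3' end GAG has 2 G/C ✓; GC 17/26 = 65.4%, outside 35.7–54.2% ✗; longest run = 2 ✓ — fails.
Candidate 3 (20 nt, A=2 T=7 G=7 C=4): 3' end TGT has 1 G/C ✓; GC 11/20 = 55.0%, outside 35.7–54.2% ✗; longest run = 4, exceeds 3 ✗ — fails.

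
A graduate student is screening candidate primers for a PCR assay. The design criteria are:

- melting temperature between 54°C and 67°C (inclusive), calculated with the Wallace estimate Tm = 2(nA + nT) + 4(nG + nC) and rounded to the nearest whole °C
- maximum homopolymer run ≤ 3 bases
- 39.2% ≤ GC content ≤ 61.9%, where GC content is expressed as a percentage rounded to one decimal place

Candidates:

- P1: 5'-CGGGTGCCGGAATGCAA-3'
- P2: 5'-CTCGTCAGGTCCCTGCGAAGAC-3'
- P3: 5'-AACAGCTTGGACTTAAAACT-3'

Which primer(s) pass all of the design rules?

None of the candidates satisfy all criteria.

P1 (17 nt, A=4 T=2 G=7 C=4): Tm = 2·6 + 4·11 = 56°C ✓; longest run = 3 ✓; GC 11/17 = 64.7%, outside 39.2–61.9% ✗ — fails.
P2 (22 nt, A=4 T=4 G=6 C=8): Tm = 2·8 + 4·14 = 72°C, outside 54–67°C ✗; longest run = 3 ✓; GC 14/22 = 63.6%, outside 39.2–61.9% ✗ — fails.
P3 (20 nt, A=8 T=5 G=3 C=4): Tm = 2·13 + 4·7 = 54°C ✓; longest run = 4, exceeds 3 ✗; GC 7/20 = 35.0%, outside 39.2–61.9% ✗ — fails.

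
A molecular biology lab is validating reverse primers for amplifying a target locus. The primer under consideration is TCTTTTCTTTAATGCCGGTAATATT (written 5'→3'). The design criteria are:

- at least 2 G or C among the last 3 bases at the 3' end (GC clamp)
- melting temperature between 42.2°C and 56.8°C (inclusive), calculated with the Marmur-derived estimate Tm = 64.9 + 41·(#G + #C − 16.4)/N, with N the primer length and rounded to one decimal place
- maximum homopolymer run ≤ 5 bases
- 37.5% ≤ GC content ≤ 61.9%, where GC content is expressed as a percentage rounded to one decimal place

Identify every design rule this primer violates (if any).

Base counts: A=5, T=13, G=3, C=4 (length 25).
GC clamp: 3' end ATT has 0 G/C, need ≥2 ✗
Tm: Tm = 64.9 + 41·(7 − 16.4)/25 = 49.5°C ✓
homopolymer run: longest run = 4 ✓
GC content: GC 7/25 = 28.0%, outside 37.5–61.9% ✗

Fails: GC clamp, GC content.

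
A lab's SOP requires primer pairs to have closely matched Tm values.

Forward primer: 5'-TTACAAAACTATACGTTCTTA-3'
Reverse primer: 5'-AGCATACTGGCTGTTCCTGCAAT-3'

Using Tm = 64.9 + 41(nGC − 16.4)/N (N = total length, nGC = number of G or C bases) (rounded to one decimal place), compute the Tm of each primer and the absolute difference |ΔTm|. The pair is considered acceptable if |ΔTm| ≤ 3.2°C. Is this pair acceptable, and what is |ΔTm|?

|ΔTm| = 12.7°C; the pair is not acceptable.

Forward: G+C = 5, N = 21 → Tm = 64.9 + 41·(5 − 16.4)/21 = 42.6°C.
Reverse: G+C = 11, N = 23 → Tm = 64.9 + 41·(11 − 16.4)/23 = 55.3°C.
|ΔTm| = |42.6 − 55.3| = 12.7°C, > 3.2°C.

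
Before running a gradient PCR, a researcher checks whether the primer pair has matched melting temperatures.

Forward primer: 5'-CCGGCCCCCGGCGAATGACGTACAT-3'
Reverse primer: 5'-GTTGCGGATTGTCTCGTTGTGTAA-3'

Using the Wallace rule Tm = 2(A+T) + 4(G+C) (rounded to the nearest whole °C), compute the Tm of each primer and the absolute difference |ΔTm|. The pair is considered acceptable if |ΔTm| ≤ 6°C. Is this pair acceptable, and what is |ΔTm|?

|ΔTm| = 14°C; the pair is not acceptable.

Forward: A=5 T=3 G=7 C=10 → Tm = 2·8 + 4·17 = 84°C.
Reverse: A=3 T=10 G=8 C=3 → Tm = 2·13 + 4·11 = 70°C.
|ΔTm| = |84 − 70| = 14°C, > 6°C.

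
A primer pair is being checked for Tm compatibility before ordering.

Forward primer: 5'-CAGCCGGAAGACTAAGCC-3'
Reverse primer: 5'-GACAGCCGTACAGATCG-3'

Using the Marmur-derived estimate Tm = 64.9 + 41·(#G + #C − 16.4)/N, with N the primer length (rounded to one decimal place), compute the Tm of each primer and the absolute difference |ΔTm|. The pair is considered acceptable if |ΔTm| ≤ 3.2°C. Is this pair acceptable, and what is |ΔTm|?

|ΔTm| = 3.1°C; the pair is acceptable.

Forward: G+C = 11, N = 18 → Tm = 64.9 + 41·(11 − 16.4)/18 = 52.6°C.
Reverse: G+C = 10, N = 17 → Tm = 64.9 + 41·(10 − 16.4)/17 = 49.5°C.
|ΔTm| = |52.6 − 49.5| = 3.1°C, ≤ 3.2°C.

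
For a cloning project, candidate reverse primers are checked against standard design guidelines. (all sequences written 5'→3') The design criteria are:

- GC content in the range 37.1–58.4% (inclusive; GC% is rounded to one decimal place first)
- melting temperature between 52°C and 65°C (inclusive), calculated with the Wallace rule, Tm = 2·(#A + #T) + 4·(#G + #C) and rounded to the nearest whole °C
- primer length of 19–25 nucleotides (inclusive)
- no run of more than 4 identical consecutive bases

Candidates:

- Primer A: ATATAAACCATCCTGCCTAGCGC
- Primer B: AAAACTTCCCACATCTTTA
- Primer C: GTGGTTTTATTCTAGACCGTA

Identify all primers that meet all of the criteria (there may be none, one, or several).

Primer C only.

Primer A (23 nt, A=7 T=5 G=3 C=8): GC 11/23 = 47.8% ✓; Tm = 2·12 + 4·11 = 68°C, outside 52–65°C ✗; length 23 ✓; longest run = 3 ✓ — fails.
Primer B (19 nt, A=7 T=6 G=0 C=6): GC 6/19 = 31.6%, outside 37.1–58.4% ✗; Tm = 2·13 + 4·6 = 50°C, outside 52–65°C ✗; length 19 ✓; longest run = 4 ✓ — fails.
Primer C (21 nt, A=4 T=9 G=5 C=3): GC 8/21 = 38.1% ✓; Tm = 2·13 + 4·8 = 58°C ✓; length 21 ✓; longest run = 4 ✓ — passes.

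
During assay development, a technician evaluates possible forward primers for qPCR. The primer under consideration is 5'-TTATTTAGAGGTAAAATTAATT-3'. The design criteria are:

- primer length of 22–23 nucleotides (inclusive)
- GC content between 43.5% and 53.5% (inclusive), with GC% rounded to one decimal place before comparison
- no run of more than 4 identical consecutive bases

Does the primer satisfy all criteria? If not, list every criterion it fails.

Base counts: A=9, T=10, G=3, C=0 (length 22).
length: length 22 ✓
GC content: GC 3/22 = 13.6%, outside 43.5–53.5% ✗
homopolymer run: longest run = 4 ✓

Fails: GC content.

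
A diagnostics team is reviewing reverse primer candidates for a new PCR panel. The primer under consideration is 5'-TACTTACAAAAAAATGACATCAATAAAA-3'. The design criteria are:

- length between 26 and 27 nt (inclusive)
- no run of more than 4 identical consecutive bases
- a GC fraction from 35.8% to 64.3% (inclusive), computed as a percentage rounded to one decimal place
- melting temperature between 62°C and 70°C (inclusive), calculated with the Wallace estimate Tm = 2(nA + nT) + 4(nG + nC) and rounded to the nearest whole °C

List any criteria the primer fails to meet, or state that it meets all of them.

Fails: length, homopolymer run, GC content.

Base counts: A=17, T=6, G=1, C=4 (length 28).
length: length 28, outside 26–27 ✗
homopolymer run: longest run = 7, exceeds 4 ✗
GC content: GC 5/28 = 17.9%, outside 35.8–64.3% ✗
Tm: Tm = 2·23 + 4·5 = 66°C ✓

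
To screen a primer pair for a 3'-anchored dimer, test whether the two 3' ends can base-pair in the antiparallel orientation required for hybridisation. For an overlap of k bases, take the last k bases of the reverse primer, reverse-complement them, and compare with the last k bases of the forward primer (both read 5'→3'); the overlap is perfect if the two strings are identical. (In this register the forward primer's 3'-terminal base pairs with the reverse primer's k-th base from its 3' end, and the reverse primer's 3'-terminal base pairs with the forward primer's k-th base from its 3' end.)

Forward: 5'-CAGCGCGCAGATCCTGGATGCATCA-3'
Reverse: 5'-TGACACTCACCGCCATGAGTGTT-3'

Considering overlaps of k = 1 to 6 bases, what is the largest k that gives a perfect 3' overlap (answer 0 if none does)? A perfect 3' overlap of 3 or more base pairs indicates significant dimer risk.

Last 6 bases (5'→3') — forward …GCATCA, reverse …AGTGTT.
Reverse complement of the reverse primer's last 6 bases: AACACT; its first k bases are the reverse complement of the reverse primer's last k bases, so a perfect k-base overlap needs the forward primer's last k bases to equal them.
Comparing (forward last k vs required): k=1: A vs A ✓; k=2: CA vs AA ✗; k=3: TCA vs AAC ✗; k=4: ATCA vs AACA ✗; k=5: CATCA vs AACAC ✗; k=6: GCATCA vs AACACT ✗.
Only k = 1 is perfect, so the longest perfect 3' overlap is 1.

Longest perfect overlap: 1 complementary base pair; below the dimer-risk threshold (threshold 3).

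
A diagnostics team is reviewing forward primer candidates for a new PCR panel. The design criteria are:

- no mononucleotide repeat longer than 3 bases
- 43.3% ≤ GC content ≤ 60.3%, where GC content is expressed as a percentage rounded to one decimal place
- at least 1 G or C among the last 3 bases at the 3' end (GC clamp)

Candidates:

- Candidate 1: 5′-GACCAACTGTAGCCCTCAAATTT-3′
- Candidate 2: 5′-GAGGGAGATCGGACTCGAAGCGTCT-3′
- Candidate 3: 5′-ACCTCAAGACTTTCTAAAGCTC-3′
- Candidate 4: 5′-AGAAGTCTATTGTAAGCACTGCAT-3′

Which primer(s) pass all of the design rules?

Candidate 1 (23 nt, A=7 T=6 G=3 C=7): longest run = 3 ✓; GC 10/23 = 43.5% ✓; 3' end TTT has 0 G/C, need ≥1 ✗ — fails.
Candidate 2 (25 nt, A=6 T=4 G=10 C=5): longest run = 3 ✓; GC 15/25 = 60.0% ✓; 3' end TCT has 1 G/C ✓ — passes.
Candidate 3 (22 nt, A=7 T=6 G=2 C=7): longest run = 3 ✓; GC 9/22 = 40.9%, outside 43.3–60.3% ✗; 3' end CTC has 2 G/C ✓ — fails.
Candidate 4 (24 nt, A=8 T=7 G=5 C=4): longest run = 2 ✓; GC 9/24 = 37.5%, outside 43.3–60.3% ✗; 3' end CAT has 1 G/C ✓ — fails.

Candidate 2 only.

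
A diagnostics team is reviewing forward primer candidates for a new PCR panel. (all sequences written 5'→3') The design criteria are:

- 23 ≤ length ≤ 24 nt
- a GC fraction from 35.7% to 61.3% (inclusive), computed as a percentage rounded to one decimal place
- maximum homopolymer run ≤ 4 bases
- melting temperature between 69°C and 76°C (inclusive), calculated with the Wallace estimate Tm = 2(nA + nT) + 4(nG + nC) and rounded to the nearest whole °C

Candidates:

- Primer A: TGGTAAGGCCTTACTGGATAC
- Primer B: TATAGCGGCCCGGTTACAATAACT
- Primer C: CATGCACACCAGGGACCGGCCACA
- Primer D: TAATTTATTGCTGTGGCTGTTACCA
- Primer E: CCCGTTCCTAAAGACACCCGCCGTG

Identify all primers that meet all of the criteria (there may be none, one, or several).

Primer B only.

Primer A (21 nt, A=5 T=6 G=6 C=4): length 21, outside 23–24 ✗; GC 10/21 = 47.6% ✓; longest run = 2 ✓; Tm = 2·11 + 4·10 = 62°C, outside 69–76°C ✗ — fails.
Primer B (24 nt, A=7 T=6 G=5 C=6): length 24 ✓; GC 11/24 = 45.8% ✓; longest run = 3 ✓; Tm = 2·13 + 4·11 = 70°C ✓ — passes.
Primer C (24 nt, A=7 T=1 G=6 C=10): length 24 ✓; GC 16/24 = 66.7%, outside 35.7–61.3% ✗; longest run = 3 ✓; Tm = 2·8 + 4·16 = 80°C, outside 69–76°C ✗ — fails.
Primer D (25 nt, A=5 T=11 G=5 C=4): length 25, outside 23–24 ✗; GC 9/25 = 36.0% ✓; longest run = 3 ✓; Tm = 2·16 + 4·9 = 68°C, outside 69–76°C ✗ — fails.
Primer E (25 nt, A=5 T=4 G=5 C=11): length 25, outside 23–24 ✗; GC 16/25 = 64.0%, outside 35.7–61.3% ✗; longest run = 3 ✓; Tm = 2·9 + 4·16 = 82°C, outside 69–76°C ✗ — fails.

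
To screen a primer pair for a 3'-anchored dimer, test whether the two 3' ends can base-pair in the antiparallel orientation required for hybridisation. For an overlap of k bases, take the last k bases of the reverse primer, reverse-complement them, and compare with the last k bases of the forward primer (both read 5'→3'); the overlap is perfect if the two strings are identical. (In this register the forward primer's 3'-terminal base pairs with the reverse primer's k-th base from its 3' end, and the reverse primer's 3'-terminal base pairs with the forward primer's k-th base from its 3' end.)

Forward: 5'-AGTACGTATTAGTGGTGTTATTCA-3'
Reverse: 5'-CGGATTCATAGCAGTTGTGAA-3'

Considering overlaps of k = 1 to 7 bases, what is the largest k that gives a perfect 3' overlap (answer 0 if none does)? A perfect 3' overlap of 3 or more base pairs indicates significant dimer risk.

Longest perfect overlap: 4 complementary base pairs; significant dimer risk (threshold 3).

Last 7 bases (5'→3') — forward …TTATTCA, reverse …TTGTGAA.
Reverse complement of the reverse primer's last 7 bases: TTCACAA; its first k bases are the reverse complement of the reverse primer's last k bases, so a perfect k-base overlap needs the forward primer's last k bases to equal them.
Comparing (forward last k vs required): k=1: A vs T ✗; k=2: CA vs TT ✗; k=3: TCA vs TTC ✗; k=4: TTCA vs TTCA ✓; k=5: ATTCA vs TTCAC ✗; k=6: TATTCA vs TTCACA ✗; k=7: TTATTCA vs TTCACAA ✗.
Only k = 4 is perfect, so the longest perfect 3' overlap is 4.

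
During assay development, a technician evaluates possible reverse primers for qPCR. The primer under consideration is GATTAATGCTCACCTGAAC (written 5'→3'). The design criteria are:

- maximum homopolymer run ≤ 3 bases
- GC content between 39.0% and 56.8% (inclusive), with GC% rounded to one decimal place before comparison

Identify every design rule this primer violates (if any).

Meets all criteria.

Base counts: A=6, T=5, G=3, C=5 (length 19).
homopolymer run: longest run = 2 ✓
GC content: GC 8/19 = 42.1% ✓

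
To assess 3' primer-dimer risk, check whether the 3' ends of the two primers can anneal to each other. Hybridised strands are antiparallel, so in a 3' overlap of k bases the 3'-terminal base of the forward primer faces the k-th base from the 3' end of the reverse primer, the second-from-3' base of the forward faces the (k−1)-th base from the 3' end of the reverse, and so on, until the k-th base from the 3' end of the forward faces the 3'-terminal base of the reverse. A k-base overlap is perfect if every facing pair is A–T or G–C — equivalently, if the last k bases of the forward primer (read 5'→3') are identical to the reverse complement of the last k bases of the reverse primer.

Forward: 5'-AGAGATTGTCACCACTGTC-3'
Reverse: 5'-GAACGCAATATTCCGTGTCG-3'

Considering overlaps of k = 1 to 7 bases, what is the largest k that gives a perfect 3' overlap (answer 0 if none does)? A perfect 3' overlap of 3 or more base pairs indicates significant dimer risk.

Last 7 bases (5'→3') — forward …CACTGTC, reverse …CGTGTCG.
Reverse complement of the reverse primer's last 7 bases: CGACACG; its first k bases are the reverse complement of the reverse primer's last k bases, so a perfect k-base overlap needs the forward primer's last k bases to equal them.
Comparing (forward last k vs required): k=1: C vs C ✓; k=2: TC vs CG ✗; k=3: GTC vs CGA ✗; k=4: TGTC vs CGAC ✗; k=5: CTGTC vs CGACA ✗; k=6: ACTGTC vs CGACAC ✗; k=7: CACTGTC vs CGACACG ✗.
Only k = 1 is perfect, so the longest perfect 3' overlap is 1.

Longest perfect overlap: 1 complementary base pair; below the dimer-risk threshold (threshold 3).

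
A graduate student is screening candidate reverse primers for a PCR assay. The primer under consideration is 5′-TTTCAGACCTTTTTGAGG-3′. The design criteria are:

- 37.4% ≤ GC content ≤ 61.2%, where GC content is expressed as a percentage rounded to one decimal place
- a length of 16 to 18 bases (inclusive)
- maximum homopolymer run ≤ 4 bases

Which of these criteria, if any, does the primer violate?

Fails: homopolymer run.

Base counts: A=3, T=8, G=4, C=3 (length 18).
GC content: GC 7/18 = 38.9% ✓
length: length 18 ✓
homopolymer run: longest run = 5, exceeds 4 ✗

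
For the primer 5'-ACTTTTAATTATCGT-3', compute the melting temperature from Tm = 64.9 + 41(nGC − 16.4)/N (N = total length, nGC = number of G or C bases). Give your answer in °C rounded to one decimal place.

28.3°C

Base counts: A=4, T=8, G=1, C=2; G+C = 3, N = 15.
Tm = 64.9 + 41·(3 − 16.4)/15 = 64.9 + -549.40/15 = 28.3°C.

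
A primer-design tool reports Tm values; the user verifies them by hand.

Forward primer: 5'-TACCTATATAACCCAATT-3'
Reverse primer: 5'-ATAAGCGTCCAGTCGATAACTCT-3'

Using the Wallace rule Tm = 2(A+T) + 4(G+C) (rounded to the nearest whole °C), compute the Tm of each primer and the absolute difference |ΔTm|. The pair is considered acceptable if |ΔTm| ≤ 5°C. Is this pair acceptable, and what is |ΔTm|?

Forward: A=7 T=6 G=0 C=5 → Tm = 2·13 + 4·5 = 46°C.
Reverse: A=7 T=6 G=4 C=6 → Tm = 2·13 + 4·10 = 66°C.
|ΔTm| = |46 − 66| = 20°C, > 5°C.

|ΔTm| = 20°C; the pair is not acceptable.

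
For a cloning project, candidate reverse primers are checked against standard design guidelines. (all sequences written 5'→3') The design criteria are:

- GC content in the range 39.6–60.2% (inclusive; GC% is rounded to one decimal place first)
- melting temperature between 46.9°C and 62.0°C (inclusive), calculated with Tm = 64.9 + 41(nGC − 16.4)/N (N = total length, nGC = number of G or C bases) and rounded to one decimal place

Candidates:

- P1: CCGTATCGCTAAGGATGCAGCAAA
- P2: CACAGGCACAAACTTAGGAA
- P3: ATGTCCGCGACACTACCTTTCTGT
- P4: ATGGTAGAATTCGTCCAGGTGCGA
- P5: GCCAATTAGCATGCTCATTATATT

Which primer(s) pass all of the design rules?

P1 (24 nt, A=8 T=4 G=6 C=6): GC 12/24 = 50.0% ✓; Tm = 64.9 + 41·(12 − 16.4)/24 = 57.4°C ✓ — passes.
P2 (20 nt, A=9 T=2 G=4 C=5): GC 9/20 = 45.0% ✓; Tm = 64.9 + 41·(9 − 16.4)/20 = 49.7°C ✓ — passes.
P3 (24 nt, A=4 T=8 G=4 C=8): GC 12/24 = 50.0% ✓; Tm = 64.9 + 41·(12 − 16.4)/24 = 57.4°C ✓ — passes.
P4 (24 nt, A=6 T=6 G=8 C=4): GC 12/24 = 50.0% ✓; Tm = 64.9 + 41·(12 − 16.4)/24 = 57.4°C ✓ — passes.
P5 (24 nt, A=7 T=9 G=3 C=5): GC 8/24 = 33.3%, outside 39.6–60.2% ✗; Tm = 64.9 + 41·(8 − 16.4)/24 = 50.6°C ✓ — fails.

P1, P2, P3 and P4.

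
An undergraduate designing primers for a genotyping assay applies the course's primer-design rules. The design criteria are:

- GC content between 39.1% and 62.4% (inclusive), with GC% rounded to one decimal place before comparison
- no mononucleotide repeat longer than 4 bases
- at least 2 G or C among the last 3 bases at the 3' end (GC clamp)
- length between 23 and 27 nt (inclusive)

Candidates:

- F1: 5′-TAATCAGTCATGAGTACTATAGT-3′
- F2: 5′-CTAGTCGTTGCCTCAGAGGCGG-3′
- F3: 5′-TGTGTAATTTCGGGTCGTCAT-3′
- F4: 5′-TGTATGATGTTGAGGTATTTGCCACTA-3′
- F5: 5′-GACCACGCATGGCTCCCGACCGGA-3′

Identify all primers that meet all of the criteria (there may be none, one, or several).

F1 (23 nt, A=8 T=8 G=4 C=3): GC 7/23 = 30.4%, outside 39.1–62.4% ✗; longest run = 2 ✓; 3' end AGT has 1 G/C, need ≥2 ✗; length 23 ✓ — fails.
F2 (22 nt, A=3 T=5 G=8 C=6): GC 14/22 = 63.6%, outside 39.1–62.4% ✗; longest run = 2 ✓; 3' end CGG has 3 G/C ✓; length 22, outside 23–27 ✗ — fails.
F3 (21 nt, A=3 T=9 G=6 C=3): GC 9/21 = 42.9% ✓; longest run = 3 ✓; 3' end CAT has 1 G/C, need ≥2 ✗; length 21, outside 23–27 ✗ — fails.
F4 (27 nt, A=6 T=11 G=7 C=3): GC 10/27 = 37.0%, outside 39.1–62.4% ✗; longest run = 3 ✓; 3' end CTA has 1 G/C, need ≥2 ✗; length 27 ✓ — fails.
F5 (24 nt, A=5 T=2 G=7 C=10): GC 17/24 = 70.8%, outside 39.1–62.4% ✗; longest run = 3 ✓; 3' end GGA has 2 G/C ✓; length 24 ✓ — fails.

None of the candidates satisfy all criteria.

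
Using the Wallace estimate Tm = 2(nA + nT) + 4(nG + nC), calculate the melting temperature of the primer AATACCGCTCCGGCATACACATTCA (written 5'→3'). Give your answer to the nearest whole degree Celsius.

Base counts: A=8, T=5, G=3, C=9 (length 25).
Tm = 2·(8+5) + 4·(3+9) = 2·13 + 4·12 = 26 + 48 = 74°C.

74°C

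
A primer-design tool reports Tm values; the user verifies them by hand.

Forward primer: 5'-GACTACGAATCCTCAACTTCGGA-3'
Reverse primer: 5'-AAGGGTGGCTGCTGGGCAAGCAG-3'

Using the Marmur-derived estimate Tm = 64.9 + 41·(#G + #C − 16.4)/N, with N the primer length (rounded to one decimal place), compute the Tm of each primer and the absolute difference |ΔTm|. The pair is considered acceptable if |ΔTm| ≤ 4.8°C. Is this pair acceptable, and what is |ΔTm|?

Forward: G+C = 11, N = 23 → Tm = 64.9 + 41·(11 − 16.4)/23 = 55.3°C.
Reverse: G+C = 15, N = 23 → Tm = 64.9 + 41·(15 − 16.4)/23 = 62.4°C.
|ΔTm| = |55.3 − 62.4| = 7.1°C, > 4.8°C.

|ΔTm| = 7.1°C; the pair is not acceptable.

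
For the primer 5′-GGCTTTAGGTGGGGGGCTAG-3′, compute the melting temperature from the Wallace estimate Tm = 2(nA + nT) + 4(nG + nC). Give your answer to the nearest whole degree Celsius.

66°C

Base counts: A=2, T=5, G=11, C=2 (length 20).
Tm = 2·(2+5) + 4·(11+2) = 2·7 + 4·13 = 14 + 52 = 66°C.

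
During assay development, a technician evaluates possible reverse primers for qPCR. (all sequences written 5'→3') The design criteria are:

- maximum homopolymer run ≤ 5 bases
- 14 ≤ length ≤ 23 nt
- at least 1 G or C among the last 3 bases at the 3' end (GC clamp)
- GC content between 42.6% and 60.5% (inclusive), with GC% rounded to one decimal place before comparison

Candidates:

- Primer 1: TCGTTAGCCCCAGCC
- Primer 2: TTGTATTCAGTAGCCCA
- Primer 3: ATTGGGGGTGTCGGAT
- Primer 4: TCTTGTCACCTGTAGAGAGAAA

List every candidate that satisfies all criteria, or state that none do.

Primer 3 only.

Primer 1 (15 nt, A=2 T=3 G=3 C=7): longest run = 4 ✓; length 15 ✓; 3' end GCC has 3 G/C ✓; GC 10/15 = 66.7%, outside 42.6–60.5% ✗ — fails.
Primer 2 (17 nt, A=4 T=6 G=3 C=4): longest run = 3 ✓; length 17 ✓; 3' end CCA has 2 G/C ✓; GC 7/17 = 41.2%, outside 42.6–60.5% ✗ — fails.
Primer 3 (16 nt, A=2 T=5 G=8 C=1): longest run = 5 ✓; length 16 ✓; 3' end GAT has 1 G/C ✓; GC 9/16 = 56.3% ✓ — passes.
Primer 4 (22 nt, A=7 T=6 G=5 C=4): longest run = 3 ✓; length 22 ✓; 3' end AAA has 0 G/C, need ≥1 ✗; GC 9/22 = 40.9%, outside 42.6–60.5% ✗ — fails.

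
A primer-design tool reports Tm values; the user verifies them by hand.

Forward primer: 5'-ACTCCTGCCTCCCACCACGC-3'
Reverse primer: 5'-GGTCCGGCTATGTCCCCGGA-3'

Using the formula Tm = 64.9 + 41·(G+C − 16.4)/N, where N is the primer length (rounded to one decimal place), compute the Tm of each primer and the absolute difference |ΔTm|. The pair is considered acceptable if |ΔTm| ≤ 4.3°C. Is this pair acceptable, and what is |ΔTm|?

Forward: G+C = 14, N = 20 → Tm = 64.9 + 41·(14 − 16.4)/20 = 60.0°C.
Reverse: G+C = 14, N = 20 → Tm = 64.9 + 41·(14 − 16.4)/20 = 60.0°C.
|ΔTm| = |60.0 − 60.0| = 0.0°C, ≤ 4.3°C.

|ΔTm| = 0.0°C; the pair is acceptable.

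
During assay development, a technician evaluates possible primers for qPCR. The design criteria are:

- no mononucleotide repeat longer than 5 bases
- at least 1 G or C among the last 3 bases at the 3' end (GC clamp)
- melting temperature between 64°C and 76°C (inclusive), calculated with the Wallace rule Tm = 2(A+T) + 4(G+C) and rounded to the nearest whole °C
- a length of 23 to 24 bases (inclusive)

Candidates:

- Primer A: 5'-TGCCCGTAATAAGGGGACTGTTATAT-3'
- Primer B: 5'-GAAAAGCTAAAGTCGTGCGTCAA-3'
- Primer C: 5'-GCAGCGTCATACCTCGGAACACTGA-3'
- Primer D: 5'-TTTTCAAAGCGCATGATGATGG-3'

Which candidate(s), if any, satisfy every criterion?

Primer B only.

Primer A (26 nt, A=7 T=8 G=7 C=4): longest run = 4 ✓; 3' end TAT has 0 G/C, need ≥1 ✗; Tm = 2·15 + 4·11 = 74°C ✓; length 26, outside 23–24 ✗ — fails.
Primer B (23 nt, A=9 T=4 G=6 C=4): longest run = 4 ✓; 3' end CAA has 1 G/C ✓; Tm = 2·13 + 4·10 = 66°C ✓; length 23 ✓ — passes.
Primer C (25 nt, A=7 T=4 G=6 C=8): longest run = 2 ✓; 3' end TGA has 1 G/C ✓; Tm = 2·11 + 4·14 = 78°C, outside 64–76°C ✗; length 25, outside 23–24 ✗ — fails.
Primer D (22 nt, A=6 T=7 G=6 C=3): longest run = 4 ✓; 3' end TGG has 2 G/C ✓; Tm = 2·13 + 4·9 = 62°C, outside 64–76°C ✗; length 22, outside 23–24 ✗ — fails.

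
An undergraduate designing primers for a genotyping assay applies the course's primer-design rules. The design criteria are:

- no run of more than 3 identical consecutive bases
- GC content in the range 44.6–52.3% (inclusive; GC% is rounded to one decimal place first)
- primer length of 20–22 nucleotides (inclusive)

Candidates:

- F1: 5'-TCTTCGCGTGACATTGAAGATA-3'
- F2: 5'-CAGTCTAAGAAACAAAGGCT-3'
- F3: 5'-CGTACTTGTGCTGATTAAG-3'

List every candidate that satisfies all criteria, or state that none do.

F1 (22 nt, A=6 T=7 G=5 C=4): longest run = 2 ✓; GC 9/22 = 40.9%, outside 44.6–52.3% ✗; length 22 ✓ — fails.
F2 (20 nt, A=9 T=3 G=4 C=4): longest run = 3 ✓; GC 8/20 = 40.0%, outside 44.6–52.3% ✗; length 20 ✓ — fails.
F3 (19 nt, A=4 T=7 G=5 C=3): longest run = 2 ✓; GC 8/19 = 42.1%, outside 44.6–52.3% ✗; length 19, outside 20–22 ✗ — fails.

None of the candidates satisfy all criteria.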